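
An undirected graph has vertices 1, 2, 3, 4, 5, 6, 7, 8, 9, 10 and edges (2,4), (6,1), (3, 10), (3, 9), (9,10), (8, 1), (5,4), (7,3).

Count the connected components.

3

From 1: component {1, 6, 8}.
From 2: component {2, 4, 5}.
From 3: component {3, 7, 9, 10}.
That's 3 components.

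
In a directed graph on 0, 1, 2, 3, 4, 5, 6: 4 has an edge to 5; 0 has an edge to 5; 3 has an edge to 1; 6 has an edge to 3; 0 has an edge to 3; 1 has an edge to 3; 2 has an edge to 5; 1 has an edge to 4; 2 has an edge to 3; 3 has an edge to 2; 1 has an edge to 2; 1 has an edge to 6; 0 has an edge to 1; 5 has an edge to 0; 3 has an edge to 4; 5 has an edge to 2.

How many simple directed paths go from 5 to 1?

3

5→0→1
5→0→3→1
5→2→3→1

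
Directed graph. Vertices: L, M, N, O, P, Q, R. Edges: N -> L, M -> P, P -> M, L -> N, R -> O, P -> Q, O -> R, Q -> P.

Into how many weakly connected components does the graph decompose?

From L: component {L, N}.
From M: component {M, P, Q}.
From O: component {O, R}.
That's 3 components.

3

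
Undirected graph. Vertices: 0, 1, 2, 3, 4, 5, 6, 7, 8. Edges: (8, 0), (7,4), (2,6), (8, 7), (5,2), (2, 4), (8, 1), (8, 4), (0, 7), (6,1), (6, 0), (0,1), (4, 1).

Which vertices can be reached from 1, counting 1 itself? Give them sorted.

Start at 1.
Its neighbours: 0, 4, 6, 8.
Then their neighbours: 2, 7.
Then next layer: 5.
Nothing further is reachable.

0, 1, 2, 4, 5, 6, 7, 8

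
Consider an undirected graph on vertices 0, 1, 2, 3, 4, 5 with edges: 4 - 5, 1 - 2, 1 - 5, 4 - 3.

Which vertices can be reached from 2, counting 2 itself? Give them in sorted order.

Start at 2.
Its neighbours: 1.
Then their neighbours: 5.
Then next layer: 4.
Then next layer: 3.
Nothing further is reachable.

1, 2, 3, 4, 5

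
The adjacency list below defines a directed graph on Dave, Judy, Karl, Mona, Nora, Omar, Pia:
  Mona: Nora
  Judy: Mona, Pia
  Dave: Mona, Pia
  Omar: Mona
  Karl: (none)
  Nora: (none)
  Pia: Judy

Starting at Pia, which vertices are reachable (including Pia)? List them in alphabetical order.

Judy, Mona, Nora, Pia

Start at Pia.
Its neighbours: Judy.
Then their neighbours: Mona.
Then next layer: Nora.
Nothing further is reachable.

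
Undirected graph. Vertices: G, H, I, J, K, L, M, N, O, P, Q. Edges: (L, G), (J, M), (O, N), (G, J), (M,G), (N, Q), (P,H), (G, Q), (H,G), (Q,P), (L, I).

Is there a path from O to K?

No

Explore from O.
Distance 1: reach N.
Distance 2: reach Q.
Distance 3: reach G, P.
Distance 4: reach H, J, L, M.
Distance 5: reach I.
The search is exhausted without reaching K; it lies in a different component.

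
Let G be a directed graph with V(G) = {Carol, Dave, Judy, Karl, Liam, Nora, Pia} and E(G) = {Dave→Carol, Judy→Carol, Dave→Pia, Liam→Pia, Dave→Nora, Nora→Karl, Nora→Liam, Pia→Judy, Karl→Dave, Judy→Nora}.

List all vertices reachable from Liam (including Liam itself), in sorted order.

Start at Liam.
Its neighbours: Pia.
Then their neighbours: Judy.
Then next layer: Carol, Nora.
Then next layer: Karl.
Then next layer: Dave.
Every vertex is now reached.

Carol, Dave, Judy, Karl, Liam, Nora, Pia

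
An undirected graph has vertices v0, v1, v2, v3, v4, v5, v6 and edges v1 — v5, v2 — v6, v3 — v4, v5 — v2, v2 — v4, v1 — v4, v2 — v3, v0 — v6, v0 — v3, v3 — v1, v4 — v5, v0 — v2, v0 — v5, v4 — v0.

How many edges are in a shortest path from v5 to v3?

Distance 0: v5.
Distance 1: v0, v1, v2, v4.
Distance 2: v3, v6 — contains v3.

2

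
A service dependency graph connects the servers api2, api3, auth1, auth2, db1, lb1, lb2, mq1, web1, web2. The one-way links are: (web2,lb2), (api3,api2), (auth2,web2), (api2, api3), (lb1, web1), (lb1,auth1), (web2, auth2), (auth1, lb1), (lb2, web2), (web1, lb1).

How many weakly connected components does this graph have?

From api2: component {api2, api3}.
From auth1: component {auth1, lb1, web1}.
From auth2: component {auth2, lb2, web2}.
From db1: component {db1}.
From mq1: component {mq1}.
That's 5 components.

5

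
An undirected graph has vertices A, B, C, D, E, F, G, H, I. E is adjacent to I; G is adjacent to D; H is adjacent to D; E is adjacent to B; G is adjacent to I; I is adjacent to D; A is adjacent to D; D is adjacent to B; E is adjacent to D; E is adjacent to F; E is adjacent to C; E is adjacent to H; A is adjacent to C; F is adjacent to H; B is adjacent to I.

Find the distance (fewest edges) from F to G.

Distance 0: F.
Distance 1: E, H.
Distance 2: B, C, D, I.
Distance 3: A, G — contains G.

3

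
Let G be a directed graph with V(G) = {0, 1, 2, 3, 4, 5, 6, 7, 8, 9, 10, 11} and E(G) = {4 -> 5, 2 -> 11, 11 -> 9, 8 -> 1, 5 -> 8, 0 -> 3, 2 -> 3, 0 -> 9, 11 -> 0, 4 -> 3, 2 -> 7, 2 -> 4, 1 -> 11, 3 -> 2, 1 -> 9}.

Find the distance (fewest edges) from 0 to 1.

Distance 0: 0.
Distance 1: 3, 9.
Distance 2: 2.
Distance 3: 4, 7, 11.
Distance 4: 5.
Distance 5: 8.
Distance 6: 1 — contains 1.

6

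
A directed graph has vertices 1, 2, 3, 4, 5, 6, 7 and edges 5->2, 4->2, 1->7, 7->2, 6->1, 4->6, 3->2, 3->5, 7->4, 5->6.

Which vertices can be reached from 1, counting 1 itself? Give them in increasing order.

1, 2, 4, 6, 7

Start at 1.
Its neighbours: 7.
Then their neighbours: 2, 4.
Then next layer: 6.
Nothing further is reachable.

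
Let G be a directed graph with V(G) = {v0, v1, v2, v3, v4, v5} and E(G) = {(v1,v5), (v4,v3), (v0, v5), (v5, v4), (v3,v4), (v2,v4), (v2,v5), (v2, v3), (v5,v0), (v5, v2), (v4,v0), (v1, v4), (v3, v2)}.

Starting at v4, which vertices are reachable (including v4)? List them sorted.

Start at v4.
Its neighbours: v0, v3.
Then their neighbours: v2, v5.
Nothing further is reachable.

v0, v2, v3, v4, v5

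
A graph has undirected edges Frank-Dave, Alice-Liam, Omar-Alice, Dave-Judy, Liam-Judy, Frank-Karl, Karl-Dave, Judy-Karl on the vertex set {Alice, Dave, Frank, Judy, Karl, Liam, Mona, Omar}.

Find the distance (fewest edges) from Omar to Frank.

5

Distance 0: Omar.
Distance 1: Alice.
Distance 2: Liam.
Distance 3: Judy.
Distance 4: Dave, Karl.
Distance 5: Frank — contains Frank.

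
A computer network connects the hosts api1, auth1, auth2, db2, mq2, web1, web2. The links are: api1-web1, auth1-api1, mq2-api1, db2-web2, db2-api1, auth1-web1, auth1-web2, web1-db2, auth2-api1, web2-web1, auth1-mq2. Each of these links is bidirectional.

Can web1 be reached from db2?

Yes

Explore from db2.
Distance 1: reach api1, web1, web2.
Found web1.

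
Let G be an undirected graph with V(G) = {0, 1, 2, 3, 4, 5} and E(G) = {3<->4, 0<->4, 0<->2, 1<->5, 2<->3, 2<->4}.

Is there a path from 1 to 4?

No

Explore from 1.
Distance 1: reach 5.
The search is exhausted without reaching 4; it lies in a different component.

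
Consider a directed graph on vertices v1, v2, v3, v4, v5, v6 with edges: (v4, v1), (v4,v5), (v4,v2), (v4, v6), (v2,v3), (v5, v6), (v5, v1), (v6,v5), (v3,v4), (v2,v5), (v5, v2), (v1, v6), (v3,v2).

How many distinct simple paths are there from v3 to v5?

5

v3→v2→v5
v3→v4→v1→v6→v5
v3→v4→v2→v5
v3→v4→v5
v3→v4→v6→v5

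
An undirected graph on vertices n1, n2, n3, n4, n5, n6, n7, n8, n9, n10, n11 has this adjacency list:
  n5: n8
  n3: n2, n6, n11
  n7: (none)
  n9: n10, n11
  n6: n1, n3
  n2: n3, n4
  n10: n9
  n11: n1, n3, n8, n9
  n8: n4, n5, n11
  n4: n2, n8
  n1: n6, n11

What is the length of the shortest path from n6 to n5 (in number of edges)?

4

Distance 0: n6.
Distance 1: n1, n3.
Distance 2: n2, n11.
Distance 3: n4, n8, n9.
Distance 4: n5, n10 — contains n5.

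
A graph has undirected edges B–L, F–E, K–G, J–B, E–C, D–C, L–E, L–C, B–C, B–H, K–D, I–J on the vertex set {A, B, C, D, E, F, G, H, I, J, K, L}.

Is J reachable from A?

No

A has no edges, so nothing is reachable from it.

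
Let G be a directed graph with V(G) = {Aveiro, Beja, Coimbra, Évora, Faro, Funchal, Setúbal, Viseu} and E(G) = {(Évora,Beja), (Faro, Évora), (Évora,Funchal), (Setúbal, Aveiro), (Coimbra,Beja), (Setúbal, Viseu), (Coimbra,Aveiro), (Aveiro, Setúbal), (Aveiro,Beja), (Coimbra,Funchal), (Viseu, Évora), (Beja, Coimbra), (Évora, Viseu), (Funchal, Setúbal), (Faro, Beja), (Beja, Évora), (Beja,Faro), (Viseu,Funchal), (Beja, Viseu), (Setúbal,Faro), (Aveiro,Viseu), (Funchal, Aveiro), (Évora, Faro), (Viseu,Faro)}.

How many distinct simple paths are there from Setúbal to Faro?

Setúbal→Aveiro→Beja→Évora→Faro
Setúbal→Aveiro→Beja→Évora→Viseu→Faro
Setúbal→Aveiro→Beja→Faro
Setúbal→Aveiro→Beja→Viseu→Évora→Faro
Setúbal→Aveiro→Beja→Viseu→Faro
Setúbal→Aveiro→Viseu→Évora→Beja→Faro
Setúbal→Aveiro→Viseu→Évora→Faro
Setúbal→Aveiro→Viseu→Faro
Setúbal→Faro
Setúbal→Viseu→Évora→Beja→Faro
Setúbal→Viseu→Évora→Faro
Setúbal→Viseu→Évora→Funchal→Aveiro→Beja→Faro
Setúbal→Viseu→Faro
Setúbal→Viseu→Funchal→Aveiro→Beja→Évora→Faro
Setúbal→Viseu→Funchal→Aveiro→Beja→Faro

15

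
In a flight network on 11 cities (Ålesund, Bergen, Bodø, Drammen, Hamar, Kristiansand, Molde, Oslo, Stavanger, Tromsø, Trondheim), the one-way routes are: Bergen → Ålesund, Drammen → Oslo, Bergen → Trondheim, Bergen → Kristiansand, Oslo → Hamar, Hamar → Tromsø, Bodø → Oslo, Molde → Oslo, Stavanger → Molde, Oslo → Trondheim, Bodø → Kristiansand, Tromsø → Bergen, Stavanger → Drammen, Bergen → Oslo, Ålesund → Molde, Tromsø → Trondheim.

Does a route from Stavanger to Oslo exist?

Yes

Explore from Stavanger.
Distance 1: reach Drammen, Molde.
Distance 2: reach Oslo.
Found Oslo.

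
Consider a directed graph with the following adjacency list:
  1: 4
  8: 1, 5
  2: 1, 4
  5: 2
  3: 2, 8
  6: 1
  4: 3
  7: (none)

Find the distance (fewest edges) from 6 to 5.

Distance 0: 6.
Distance 1: 1.
Distance 2: 4.
Distance 3: 3.
Distance 4: 2, 8.
Distance 5: 5 — contains 5.

5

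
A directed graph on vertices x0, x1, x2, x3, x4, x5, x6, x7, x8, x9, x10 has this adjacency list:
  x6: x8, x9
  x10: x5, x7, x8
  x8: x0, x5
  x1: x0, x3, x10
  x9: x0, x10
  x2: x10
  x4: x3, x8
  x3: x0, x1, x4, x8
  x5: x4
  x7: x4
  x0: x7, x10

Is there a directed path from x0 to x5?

Explore from x0.
Distance 1: reach x7, x10.
Distance 2: reach x4, x5, x8.
Found x5.

Yes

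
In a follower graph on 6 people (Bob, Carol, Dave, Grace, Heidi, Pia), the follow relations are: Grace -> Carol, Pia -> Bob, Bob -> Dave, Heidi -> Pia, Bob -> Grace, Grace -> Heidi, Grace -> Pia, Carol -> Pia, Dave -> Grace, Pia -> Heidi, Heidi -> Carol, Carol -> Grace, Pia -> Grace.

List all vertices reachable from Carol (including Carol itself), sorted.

Start at Carol.
Its neighbours: Grace, Pia.
Then their neighbours: Bob, Heidi.
Then next layer: Dave.
Every vertex is now reached.

Bob, Carol, Dave, Grace, Heidi, Pia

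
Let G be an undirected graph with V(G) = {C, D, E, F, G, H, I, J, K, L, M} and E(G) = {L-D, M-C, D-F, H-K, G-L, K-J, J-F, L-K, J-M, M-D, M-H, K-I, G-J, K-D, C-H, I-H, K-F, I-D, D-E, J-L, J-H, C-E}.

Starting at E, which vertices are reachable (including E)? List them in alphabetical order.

C, D, E, F, G, H, I, J, K, L, M

Start at E.
Its neighbours: C, D.
Then their neighbours: F, H, I, K, L, M.
Then next layer: G, J.
Every vertex is now reached.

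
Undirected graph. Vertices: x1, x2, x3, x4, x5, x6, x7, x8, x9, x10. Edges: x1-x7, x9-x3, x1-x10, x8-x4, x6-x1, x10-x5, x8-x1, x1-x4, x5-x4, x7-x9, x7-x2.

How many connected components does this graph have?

1

From x1: component {x1, x2, x3, x4, x5, x6, x7, x8, x9, x10}.
That's 1 component.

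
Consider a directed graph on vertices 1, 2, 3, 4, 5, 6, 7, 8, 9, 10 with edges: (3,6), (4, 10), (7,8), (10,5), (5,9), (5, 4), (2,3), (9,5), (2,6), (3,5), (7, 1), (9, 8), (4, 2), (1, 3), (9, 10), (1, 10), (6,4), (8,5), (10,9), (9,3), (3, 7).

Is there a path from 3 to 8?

Explore from 3.
Distance 1: reach 5, 6, 7.
Distance 2: reach 1, 4, 8, 9.
Found 8.

Yes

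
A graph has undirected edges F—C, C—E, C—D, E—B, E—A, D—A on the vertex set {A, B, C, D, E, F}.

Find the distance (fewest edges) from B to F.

3

Distance 0: B.
Distance 1: E.
Distance 2: A, C.
Distance 3: D, F — contains F.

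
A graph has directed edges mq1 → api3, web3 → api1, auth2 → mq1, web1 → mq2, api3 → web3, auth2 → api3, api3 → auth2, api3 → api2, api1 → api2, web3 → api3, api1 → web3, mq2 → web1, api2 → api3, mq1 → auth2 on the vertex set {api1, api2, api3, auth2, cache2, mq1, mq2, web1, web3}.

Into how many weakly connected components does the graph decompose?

3

From api1: component {api1, api2, api3, auth2, mq1, web3}.
From cache2: component {cache2}.
From mq2: component {mq2, web1}.
That's 3 components.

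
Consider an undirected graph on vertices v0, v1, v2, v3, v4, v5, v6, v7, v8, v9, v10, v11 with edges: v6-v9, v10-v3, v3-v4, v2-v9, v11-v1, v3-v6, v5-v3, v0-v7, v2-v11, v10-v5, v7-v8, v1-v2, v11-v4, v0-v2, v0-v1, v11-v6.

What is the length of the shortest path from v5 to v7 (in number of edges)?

6

Distance 0: v5.
Distance 1: v3, v10.
Distance 2: v4, v6.
Distance 3: v9, v11.
Distance 4: v1, v2.
Distance 5: v0.
Distance 6: v7 — contains v7.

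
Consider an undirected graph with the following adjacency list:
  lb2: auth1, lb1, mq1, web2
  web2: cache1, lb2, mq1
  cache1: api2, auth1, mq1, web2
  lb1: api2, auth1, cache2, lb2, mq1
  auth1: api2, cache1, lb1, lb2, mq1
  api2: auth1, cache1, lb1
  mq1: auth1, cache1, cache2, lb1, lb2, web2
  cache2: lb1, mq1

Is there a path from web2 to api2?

Explore from web2.
Distance 1: reach cache1, lb2, mq1.
Distance 2: reach api2, auth1, cache2, lb1.
Found api2.

Yes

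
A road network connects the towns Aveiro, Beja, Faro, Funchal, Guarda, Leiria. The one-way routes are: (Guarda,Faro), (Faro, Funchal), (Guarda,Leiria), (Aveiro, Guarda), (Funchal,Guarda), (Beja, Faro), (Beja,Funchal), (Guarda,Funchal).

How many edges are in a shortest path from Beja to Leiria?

Distance 0: Beja.
Distance 1: Faro, Funchal.
Distance 2: Guarda.
Distance 3: Leiria — contains Leiria.

3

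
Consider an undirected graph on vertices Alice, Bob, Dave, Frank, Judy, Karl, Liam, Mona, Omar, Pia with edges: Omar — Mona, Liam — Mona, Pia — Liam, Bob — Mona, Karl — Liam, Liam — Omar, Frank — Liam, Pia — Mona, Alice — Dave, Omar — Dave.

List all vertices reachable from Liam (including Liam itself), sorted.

Start at Liam.
Its neighbours: Frank, Karl, Mona, Omar, Pia.
Then their neighbours: Bob, Dave.
Then next layer: Alice.
Nothing further is reachable.

Alice, Bob, Dave, Frank, Karl, Liam, Mona, Omar, Pia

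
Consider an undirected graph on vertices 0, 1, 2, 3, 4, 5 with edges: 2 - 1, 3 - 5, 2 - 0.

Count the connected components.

From 0: component {0, 1, 2}.
From 3: component {3, 5}.
From 4: component {4}.
That's 3 components.

3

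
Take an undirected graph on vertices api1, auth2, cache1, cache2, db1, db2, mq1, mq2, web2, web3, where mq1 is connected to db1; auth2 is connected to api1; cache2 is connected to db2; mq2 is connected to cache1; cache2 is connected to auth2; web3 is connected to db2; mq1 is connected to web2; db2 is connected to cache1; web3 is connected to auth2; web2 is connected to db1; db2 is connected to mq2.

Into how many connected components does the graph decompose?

From api1: component {api1, auth2, cache1, cache2, db2, mq2, web3}.
From db1: component {db1, mq1, web2}.
That's 2 components.

2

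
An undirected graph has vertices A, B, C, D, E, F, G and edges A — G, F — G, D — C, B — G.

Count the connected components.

From A: component {A, B, F, G}.
From C: component {C, D}.
From E: component {E}.
That's 3 components.

3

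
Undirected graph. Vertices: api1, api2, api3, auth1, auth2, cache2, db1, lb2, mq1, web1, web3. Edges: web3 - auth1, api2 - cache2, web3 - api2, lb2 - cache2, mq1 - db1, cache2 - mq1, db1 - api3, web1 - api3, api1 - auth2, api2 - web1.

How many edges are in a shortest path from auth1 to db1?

5

Distance 0: auth1.
Distance 1: web3.
Distance 2: api2.
Distance 3: cache2, web1.
Distance 4: api3, lb2, mq1.
Distance 5: db1 — contains db1.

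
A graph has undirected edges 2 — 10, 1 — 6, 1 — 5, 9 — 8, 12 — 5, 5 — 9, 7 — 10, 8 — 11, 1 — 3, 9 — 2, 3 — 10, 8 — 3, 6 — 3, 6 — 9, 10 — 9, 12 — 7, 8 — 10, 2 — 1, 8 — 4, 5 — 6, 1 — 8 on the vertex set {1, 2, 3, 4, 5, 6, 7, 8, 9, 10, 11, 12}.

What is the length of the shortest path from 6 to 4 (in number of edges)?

Distance 0: 6.
Distance 1: 1, 3, 5, 9.
Distance 2: 2, 8, 10, 12.
Distance 3: 4, 7, 11 — contains 4.

3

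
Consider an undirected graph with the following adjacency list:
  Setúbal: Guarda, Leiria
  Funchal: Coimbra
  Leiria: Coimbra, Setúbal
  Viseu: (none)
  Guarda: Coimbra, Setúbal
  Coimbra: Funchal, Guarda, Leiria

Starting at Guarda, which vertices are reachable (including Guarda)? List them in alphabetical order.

Coimbra, Funchal, Guarda, Leiria, Setúbal

Start at Guarda.
Its neighbours: Coimbra, Setúbal.
Then their neighbours: Funchal, Leiria.
Nothing further is reachable.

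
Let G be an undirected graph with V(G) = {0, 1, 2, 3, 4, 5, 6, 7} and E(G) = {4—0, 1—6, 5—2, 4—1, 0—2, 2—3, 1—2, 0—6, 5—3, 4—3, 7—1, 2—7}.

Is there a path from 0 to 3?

Explore from 0.
Distance 1: reach 2, 4, 6.
Distance 2: reach 1, 3, 5, 7.
Found 3.

Yes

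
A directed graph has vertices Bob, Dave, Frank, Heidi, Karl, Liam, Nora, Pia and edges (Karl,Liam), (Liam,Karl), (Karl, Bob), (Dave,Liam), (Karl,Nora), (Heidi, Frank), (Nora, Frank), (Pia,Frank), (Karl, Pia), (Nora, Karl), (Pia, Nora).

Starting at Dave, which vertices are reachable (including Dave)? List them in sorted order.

Bob, Dave, Frank, Karl, Liam, Nora, Pia

Start at Dave.
Its neighbours: Liam.
Then their neighbours: Karl.
Then next layer: Bob, Nora, Pia.
Then next layer: Frank.
Nothing further is reachable.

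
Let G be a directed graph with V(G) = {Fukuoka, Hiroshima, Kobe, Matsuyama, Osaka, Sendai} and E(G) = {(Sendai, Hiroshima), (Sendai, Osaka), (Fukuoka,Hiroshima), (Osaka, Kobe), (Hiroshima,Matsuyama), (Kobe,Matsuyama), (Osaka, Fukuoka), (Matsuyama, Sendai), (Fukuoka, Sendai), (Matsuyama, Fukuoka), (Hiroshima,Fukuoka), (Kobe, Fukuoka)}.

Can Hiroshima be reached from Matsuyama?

Yes

Explore from Matsuyama.
Distance 1: reach Fukuoka, Sendai.
Distance 2: reach Hiroshima, Osaka.
Found Hiroshima.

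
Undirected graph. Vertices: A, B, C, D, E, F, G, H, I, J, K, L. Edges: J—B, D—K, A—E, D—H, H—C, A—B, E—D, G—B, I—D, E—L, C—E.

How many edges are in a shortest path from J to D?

4

Distance 0: J.
Distance 1: B.
Distance 2: A, G.
Distance 3: E.
Distance 4: C, D, L — contains D.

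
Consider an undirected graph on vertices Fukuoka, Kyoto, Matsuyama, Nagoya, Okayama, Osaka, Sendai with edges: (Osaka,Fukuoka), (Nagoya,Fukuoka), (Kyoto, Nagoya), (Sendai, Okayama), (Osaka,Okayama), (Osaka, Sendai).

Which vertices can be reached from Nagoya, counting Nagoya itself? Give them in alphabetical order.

Start at Nagoya.
Its neighbours: Fukuoka, Kyoto.
Then their neighbours: Osaka.
Then next layer: Okayama, Sendai.
Nothing further is reachable.

Fukuoka, Kyoto, Nagoya, Okayama, Osaka, Sendai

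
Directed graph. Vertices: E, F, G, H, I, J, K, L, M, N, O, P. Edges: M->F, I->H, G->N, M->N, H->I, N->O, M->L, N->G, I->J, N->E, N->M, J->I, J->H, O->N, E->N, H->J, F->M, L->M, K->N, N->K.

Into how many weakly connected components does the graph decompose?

From E: component {E, F, G, K, L, M, N, O}.
From H: component {H, I, J}.
From P: component {P}.
That's 3 components.

3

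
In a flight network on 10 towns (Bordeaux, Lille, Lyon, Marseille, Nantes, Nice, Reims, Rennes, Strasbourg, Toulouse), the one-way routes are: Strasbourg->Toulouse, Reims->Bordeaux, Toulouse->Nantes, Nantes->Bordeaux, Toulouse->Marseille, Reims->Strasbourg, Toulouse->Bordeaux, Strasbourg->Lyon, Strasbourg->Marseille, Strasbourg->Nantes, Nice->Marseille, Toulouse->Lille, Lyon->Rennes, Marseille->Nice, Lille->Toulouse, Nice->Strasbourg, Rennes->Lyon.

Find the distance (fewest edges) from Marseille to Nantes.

3

Distance 0: Marseille.
Distance 1: Nice.
Distance 2: Strasbourg.
Distance 3: Lyon, Nantes, Toulouse — contains Nantes.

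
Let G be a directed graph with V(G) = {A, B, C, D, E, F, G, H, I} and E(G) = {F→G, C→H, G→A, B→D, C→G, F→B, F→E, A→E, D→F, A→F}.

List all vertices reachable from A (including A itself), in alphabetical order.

Start at A.
Its neighbours: E, F.
Then their neighbours: B, G.
Then next layer: D.
Nothing further is reachable.

A, B, D, E, F, G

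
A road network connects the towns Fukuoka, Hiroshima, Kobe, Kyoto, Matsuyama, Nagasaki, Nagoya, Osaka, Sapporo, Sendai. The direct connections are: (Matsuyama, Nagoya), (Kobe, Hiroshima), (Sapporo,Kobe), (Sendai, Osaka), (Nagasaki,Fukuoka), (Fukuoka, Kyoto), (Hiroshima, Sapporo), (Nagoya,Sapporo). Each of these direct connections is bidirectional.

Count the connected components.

From Fukuoka: component {Fukuoka, Kyoto, Nagasaki}.
From Hiroshima: component {Hiroshima, Kobe, Matsuyama, Nagoya, Sapporo}.
From Osaka: component {Osaka, Sendai}.
That's 3 components.

3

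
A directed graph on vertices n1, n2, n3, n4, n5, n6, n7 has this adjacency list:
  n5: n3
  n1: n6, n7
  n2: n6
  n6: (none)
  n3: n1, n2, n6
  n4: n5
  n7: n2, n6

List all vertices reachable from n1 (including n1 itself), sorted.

n1, n2, n6, n7

Start at n1.
Its neighbours: n6, n7.
Then their neighbours: n2.
Nothing further is reachable.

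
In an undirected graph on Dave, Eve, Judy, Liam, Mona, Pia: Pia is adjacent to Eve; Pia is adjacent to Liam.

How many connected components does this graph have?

From Dave: component {Dave}.
From Eve: component {Eve, Liam, Pia}.
From Judy: component {Judy}.
From Mona: component {Mona}.
That's 4 components.

4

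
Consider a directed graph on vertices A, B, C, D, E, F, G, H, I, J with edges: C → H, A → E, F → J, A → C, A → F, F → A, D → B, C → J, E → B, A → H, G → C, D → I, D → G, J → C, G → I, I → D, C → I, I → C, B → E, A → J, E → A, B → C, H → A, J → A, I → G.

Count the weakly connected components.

From A: component {A, B, C, D, E, F, G, H, I, J}.
That's 1 component.

1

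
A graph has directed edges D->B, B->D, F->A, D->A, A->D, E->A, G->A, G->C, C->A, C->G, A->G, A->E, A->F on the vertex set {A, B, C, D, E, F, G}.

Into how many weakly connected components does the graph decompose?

1

From A: component {A, B, C, D, E, F, G}.
That's 1 component.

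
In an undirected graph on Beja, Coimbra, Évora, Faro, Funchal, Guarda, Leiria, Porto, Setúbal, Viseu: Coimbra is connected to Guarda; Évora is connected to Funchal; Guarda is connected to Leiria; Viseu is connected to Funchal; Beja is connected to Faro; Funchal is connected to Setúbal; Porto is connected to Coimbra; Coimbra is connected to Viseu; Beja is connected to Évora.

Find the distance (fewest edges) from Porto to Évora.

4

Distance 0: Porto.
Distance 1: Coimbra.
Distance 2: Guarda, Viseu.
Distance 3: Funchal, Leiria.
Distance 4: Évora, Setúbal — contains Évora.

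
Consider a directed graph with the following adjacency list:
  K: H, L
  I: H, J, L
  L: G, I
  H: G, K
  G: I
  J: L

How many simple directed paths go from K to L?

3

K→H→G→I→J→L
K→H→G→I→L
K→L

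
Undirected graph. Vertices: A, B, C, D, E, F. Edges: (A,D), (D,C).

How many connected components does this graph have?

4

From A: component {A, C, D}.
From B: component {B}.
From E: component {E}.
From F: component {F}.
That's 4 components.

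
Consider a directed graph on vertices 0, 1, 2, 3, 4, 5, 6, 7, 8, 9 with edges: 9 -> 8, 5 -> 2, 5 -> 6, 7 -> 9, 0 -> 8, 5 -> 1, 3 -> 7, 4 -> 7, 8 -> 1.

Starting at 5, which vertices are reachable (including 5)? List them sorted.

Start at 5.
Its neighbours: 1, 2, 6.
Nothing further is reachable.

1, 2, 5, 6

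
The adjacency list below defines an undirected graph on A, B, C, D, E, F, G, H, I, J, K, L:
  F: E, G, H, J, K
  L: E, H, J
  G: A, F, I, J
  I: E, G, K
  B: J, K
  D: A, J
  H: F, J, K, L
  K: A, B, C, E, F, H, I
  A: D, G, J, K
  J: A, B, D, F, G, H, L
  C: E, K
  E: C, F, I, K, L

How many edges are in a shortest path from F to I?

Distance 0: F.
Distance 1: E, G, H, J, K.
Distance 2: A, B, C, D, I, L — contains I.

2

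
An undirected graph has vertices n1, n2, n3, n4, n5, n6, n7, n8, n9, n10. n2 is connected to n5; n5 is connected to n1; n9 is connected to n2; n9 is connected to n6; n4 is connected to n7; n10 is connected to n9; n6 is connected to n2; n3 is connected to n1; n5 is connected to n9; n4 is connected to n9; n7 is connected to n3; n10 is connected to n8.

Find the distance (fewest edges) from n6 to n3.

4

Distance 0: n6.
Distance 1: n2, n9.
Distance 2: n4, n5, n10.
Distance 3: n1, n7, n8.
Distance 4: n3 — contains n3.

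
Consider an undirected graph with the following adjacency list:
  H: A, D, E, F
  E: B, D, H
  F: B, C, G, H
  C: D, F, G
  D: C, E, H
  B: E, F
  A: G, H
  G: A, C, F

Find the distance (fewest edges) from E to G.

3

Distance 0: E.
Distance 1: B, D, H.
Distance 2: A, C, F.
Distance 3: G — contains G.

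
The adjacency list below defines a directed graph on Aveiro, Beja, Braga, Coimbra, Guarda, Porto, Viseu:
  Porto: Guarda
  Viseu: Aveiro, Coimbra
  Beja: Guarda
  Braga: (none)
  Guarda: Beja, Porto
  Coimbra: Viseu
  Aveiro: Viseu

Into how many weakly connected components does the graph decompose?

From Aveiro: component {Aveiro, Coimbra, Viseu}.
From Beja: component {Beja, Guarda, Porto}.
From Braga: component {Braga}.
That's 3 components.

3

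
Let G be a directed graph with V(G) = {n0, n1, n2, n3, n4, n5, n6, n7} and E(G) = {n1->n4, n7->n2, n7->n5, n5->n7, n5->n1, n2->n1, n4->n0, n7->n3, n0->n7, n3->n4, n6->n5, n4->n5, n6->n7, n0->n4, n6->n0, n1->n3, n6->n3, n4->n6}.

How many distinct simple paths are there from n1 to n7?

10

n1→n3→n4→n0→n7
n1→n3→n4→n5→n7
n1→n3→n4→n6→n0→n7
n1→n3→n4→n6→n5→n7
n1→n3→n4→n6→n7
n1→n4→n0→n7
n1→n4→n5→n7
n1→n4→n6→n0→n7
n1→n4→n6→n5→n7
n1→n4→n6→n7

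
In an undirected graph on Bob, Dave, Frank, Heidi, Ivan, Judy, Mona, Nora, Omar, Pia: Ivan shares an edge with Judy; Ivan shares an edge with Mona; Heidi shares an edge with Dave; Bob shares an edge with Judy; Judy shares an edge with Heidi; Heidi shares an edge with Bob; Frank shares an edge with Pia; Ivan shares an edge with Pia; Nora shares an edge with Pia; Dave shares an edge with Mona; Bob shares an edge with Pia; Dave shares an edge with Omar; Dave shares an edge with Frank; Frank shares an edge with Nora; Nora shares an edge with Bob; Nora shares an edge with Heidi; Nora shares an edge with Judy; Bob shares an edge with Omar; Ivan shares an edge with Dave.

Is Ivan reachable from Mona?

Yes

Explore from Mona.
Distance 1: reach Dave, Ivan.
Found Ivan.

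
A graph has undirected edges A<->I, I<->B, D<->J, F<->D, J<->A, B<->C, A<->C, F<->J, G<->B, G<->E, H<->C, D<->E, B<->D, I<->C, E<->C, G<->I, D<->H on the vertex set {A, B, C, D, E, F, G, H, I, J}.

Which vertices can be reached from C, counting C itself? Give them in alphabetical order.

A, B, C, D, E, F, G, H, I, J

Start at C.
Its neighbours: A, B, E, H, I.
Then their neighbours: D, G, J.
Then next layer: F.
Every vertex is now reached.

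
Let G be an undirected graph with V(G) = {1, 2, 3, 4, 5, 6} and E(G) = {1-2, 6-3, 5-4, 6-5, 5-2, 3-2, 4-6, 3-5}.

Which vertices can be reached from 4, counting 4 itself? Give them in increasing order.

Start at 4.
Its neighbours: 5, 6.
Then their neighbours: 2, 3.
Then next layer: 1.
Every vertex is now reached.

1, 2, 3, 4, 5, 6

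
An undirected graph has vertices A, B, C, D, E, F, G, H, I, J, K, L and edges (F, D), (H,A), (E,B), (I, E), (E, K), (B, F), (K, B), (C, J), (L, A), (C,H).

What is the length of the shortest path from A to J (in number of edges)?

Distance 0: A.
Distance 1: H, L.
Distance 2: C.
Distance 3: J — contains J.

3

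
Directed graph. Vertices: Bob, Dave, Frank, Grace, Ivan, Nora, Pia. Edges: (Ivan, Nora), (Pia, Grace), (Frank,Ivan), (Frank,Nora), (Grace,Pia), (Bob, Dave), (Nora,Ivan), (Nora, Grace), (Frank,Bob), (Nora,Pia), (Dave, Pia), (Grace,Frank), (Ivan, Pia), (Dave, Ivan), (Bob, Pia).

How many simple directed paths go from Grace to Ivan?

3

Grace→Frank→Bob→Dave→Ivan
Grace→Frank→Ivan
Grace→Frank→Nora→Ivan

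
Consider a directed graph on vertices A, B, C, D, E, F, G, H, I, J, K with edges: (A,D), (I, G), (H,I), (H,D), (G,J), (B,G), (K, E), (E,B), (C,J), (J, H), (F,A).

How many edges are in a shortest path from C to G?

Distance 0: C.
Distance 1: J.
Distance 2: H.
Distance 3: D, I.
Distance 4: G — contains G.

4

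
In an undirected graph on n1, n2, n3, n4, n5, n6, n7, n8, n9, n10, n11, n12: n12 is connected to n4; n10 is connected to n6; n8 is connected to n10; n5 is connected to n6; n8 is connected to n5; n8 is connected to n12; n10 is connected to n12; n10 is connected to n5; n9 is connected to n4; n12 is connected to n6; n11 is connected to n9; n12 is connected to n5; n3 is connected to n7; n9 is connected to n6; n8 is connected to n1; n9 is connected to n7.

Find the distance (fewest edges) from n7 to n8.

4

Distance 0: n7.
Distance 1: n3, n9.
Distance 2: n4, n6, n11.
Distance 3: n5, n10, n12.
Distance 4: n8 — contains n8.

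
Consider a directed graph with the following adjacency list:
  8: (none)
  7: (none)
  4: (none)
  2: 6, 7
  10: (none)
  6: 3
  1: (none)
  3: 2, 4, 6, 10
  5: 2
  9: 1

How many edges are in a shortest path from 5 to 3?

3

Distance 0: 5.
Distance 1: 2.
Distance 2: 6, 7.
Distance 3: 3 — contains 3.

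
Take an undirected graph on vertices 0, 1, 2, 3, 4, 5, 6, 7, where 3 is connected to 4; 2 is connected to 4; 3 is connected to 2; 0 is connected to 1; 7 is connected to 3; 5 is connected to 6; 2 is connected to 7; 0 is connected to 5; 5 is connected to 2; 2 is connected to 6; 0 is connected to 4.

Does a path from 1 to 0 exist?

Yes

Explore from 1.
Distance 1: reach 0.
Found 0.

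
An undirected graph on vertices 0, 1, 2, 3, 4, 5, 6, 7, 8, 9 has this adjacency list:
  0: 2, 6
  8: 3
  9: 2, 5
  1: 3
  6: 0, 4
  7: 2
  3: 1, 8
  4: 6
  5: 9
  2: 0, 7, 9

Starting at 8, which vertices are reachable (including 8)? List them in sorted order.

1, 3, 8

Start at 8.
Its neighbours: 3.
Then their neighbours: 1.
Nothing further is reachable.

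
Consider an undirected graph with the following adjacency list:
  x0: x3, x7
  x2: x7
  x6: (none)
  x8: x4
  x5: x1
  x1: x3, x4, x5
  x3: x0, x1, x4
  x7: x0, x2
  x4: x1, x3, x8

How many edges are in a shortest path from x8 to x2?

5

Distance 0: x8.
Distance 1: x4.
Distance 2: x1, x3.
Distance 3: x0, x5.
Distance 4: x7.
Distance 5: x2 — contains x2.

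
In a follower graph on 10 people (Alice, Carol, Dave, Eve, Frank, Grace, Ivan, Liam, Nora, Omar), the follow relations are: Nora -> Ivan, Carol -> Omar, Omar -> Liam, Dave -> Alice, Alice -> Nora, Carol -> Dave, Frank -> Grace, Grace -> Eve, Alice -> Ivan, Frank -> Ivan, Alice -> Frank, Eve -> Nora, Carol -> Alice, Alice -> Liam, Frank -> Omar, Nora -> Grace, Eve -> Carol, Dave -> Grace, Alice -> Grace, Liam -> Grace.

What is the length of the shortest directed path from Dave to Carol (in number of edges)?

3

Distance 0: Dave.
Distance 1: Alice, Grace.
Distance 2: Eve, Frank, Ivan, Liam, Nora.
Distance 3: Carol, Omar — contains Carol.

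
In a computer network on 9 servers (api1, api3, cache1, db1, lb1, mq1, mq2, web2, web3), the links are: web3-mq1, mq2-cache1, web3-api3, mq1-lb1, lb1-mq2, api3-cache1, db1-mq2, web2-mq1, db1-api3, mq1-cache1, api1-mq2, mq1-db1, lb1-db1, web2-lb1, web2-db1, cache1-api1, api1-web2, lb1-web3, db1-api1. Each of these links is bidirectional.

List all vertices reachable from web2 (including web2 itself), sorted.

Start at web2.
Its neighbours: api1, db1, lb1, mq1.
Then their neighbours: api3, cache1, mq2, web3.
Every vertex is now reached.

api1, api3, cache1, db1, lb1, mq1, mq2, web2, web3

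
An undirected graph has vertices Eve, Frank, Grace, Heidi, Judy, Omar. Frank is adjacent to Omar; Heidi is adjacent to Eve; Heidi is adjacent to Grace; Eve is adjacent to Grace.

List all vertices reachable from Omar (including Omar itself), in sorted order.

Start at Omar.
Its neighbours: Frank.
Nothing further is reachable.

Frank, Omar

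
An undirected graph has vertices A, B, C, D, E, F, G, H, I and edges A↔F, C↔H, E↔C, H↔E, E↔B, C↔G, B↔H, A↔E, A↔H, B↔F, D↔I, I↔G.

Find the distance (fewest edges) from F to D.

Distance 0: F.
Distance 1: A, B.
Distance 2: E, H.
Distance 3: C.
Distance 4: G.
Distance 5: I.
Distance 6: D — contains D.

6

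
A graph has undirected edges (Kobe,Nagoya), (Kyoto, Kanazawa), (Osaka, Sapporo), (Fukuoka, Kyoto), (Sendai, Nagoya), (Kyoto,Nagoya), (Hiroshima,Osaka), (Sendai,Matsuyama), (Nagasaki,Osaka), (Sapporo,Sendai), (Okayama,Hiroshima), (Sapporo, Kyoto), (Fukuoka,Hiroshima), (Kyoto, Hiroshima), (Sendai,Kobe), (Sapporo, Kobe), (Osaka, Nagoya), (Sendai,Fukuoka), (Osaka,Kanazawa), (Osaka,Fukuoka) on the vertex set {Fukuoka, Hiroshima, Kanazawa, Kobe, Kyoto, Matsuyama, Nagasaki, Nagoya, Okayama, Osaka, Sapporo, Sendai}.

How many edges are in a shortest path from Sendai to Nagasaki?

Distance 0: Sendai.
Distance 1: Fukuoka, Kobe, Matsuyama, Nagoya, Sapporo.
Distance 2: Hiroshima, Kyoto, Osaka.
Distance 3: Kanazawa, Nagasaki, Okayama — contains Nagasaki.

3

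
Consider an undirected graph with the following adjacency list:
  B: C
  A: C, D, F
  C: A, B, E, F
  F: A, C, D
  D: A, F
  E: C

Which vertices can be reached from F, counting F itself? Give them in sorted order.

Start at F.
Its neighbours: A, C, D.
Then their neighbours: B, E.
Every vertex is now reached.

A, B, C, D, E, F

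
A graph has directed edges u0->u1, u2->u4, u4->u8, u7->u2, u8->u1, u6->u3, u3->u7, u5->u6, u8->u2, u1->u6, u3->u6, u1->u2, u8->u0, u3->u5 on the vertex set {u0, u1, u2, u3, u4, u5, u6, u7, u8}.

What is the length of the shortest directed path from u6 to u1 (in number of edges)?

6

Distance 0: u6.
Distance 1: u3.
Distance 2: u5, u7.
Distance 3: u2.
Distance 4: u4.
Distance 5: u8.
Distance 6: u0, u1 — contains u1.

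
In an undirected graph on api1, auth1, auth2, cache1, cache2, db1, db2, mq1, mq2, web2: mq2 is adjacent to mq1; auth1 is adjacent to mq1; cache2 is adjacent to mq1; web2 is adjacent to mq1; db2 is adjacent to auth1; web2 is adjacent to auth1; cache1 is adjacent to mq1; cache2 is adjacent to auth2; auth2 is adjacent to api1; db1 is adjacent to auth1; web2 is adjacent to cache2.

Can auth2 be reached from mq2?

Explore from mq2.
Distance 1: reach mq1.
Distance 2: reach auth1, cache1, cache2, web2.
Distance 3: reach auth2, db1, db2.
Found auth2.

Yes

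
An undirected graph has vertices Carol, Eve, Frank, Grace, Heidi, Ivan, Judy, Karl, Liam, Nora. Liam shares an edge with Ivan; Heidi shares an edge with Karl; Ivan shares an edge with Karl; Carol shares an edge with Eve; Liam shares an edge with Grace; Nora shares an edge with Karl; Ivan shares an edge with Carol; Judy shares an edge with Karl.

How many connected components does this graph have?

From Carol: component {Carol, Eve, Grace, Heidi, Ivan, Judy, Karl, Liam, Nora}.
From Frank: component {Frank}.
That's 2 components.

2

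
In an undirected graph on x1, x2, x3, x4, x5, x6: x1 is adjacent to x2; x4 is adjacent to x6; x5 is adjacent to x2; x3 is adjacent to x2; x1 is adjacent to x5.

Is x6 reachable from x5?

No

Explore from x5.
Distance 1: reach x1, x2.
Distance 2: reach x3.
The search is exhausted without reaching x6; it lies in a different component.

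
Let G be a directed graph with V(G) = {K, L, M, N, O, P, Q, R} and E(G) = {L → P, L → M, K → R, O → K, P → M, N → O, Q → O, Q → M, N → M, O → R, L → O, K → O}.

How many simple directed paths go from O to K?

O→K

1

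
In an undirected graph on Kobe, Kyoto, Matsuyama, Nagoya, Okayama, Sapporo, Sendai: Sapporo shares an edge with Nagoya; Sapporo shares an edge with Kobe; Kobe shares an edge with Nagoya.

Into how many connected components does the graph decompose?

5

From Kobe: component {Kobe, Nagoya, Sapporo}.
From Kyoto: component {Kyoto}.
From Matsuyama: component {Matsuyama}.
From Okayama: component {Okayama}.
From Sendai: component {Sendai}.
That's 5 components.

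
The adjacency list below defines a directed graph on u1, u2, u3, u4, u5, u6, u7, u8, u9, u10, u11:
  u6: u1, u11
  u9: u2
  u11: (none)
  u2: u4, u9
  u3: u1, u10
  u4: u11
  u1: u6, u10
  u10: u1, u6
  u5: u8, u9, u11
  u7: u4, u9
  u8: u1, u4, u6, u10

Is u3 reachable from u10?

Explore from u10.
Distance 1: reach u1, u6.
Distance 2: reach u11.
The search from u10 is exhausted; no directed path reaches u3.

No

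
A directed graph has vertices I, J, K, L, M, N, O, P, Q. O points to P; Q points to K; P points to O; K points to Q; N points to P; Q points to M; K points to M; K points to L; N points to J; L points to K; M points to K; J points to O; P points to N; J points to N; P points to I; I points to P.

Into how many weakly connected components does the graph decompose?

From I: component {I, J, N, O, P}.
From K: component {K, L, M, Q}.
That's 2 components.

2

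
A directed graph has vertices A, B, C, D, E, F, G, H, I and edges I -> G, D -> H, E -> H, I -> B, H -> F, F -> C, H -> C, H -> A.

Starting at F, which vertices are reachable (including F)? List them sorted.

Start at F.
Its neighbours: C.
Nothing further is reachable.

C, F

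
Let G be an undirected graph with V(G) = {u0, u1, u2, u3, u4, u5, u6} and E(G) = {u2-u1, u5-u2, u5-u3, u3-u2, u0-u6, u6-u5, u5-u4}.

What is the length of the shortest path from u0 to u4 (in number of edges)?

3

Distance 0: u0.
Distance 1: u6.
Distance 2: u5.
Distance 3: u2, u3, u4 — contains u4.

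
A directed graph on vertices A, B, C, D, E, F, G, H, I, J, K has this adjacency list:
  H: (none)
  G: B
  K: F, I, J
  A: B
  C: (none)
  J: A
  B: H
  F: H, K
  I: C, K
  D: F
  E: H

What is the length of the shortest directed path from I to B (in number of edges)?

Distance 0: I.
Distance 1: C, K.
Distance 2: F, J.
Distance 3: A, H.
Distance 4: B — contains B.

4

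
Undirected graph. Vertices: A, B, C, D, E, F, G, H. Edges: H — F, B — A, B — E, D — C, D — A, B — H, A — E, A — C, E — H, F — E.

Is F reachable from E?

Explore from E.
Distance 1: reach A, B, F, H.
Found F.

Yes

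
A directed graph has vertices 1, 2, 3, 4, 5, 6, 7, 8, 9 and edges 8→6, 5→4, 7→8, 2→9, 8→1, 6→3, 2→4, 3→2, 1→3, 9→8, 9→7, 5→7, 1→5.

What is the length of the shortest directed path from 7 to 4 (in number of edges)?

Distance 0: 7.
Distance 1: 8.
Distance 2: 1, 6.
Distance 3: 3, 5.
Distance 4: 2, 4 — contains 4.

4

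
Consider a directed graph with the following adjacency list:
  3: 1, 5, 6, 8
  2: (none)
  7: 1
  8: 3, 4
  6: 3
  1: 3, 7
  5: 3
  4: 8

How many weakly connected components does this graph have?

From 1: component {1, 3, 4, 5, 6, 7, 8}.
From 2: component {2}.
That's 2 components.

2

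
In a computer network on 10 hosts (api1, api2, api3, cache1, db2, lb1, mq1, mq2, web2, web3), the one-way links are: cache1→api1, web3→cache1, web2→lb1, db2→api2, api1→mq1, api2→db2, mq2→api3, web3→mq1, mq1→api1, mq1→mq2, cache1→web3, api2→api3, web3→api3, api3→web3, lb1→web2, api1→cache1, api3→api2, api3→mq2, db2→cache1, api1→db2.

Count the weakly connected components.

From api1: component {api1, api2, api3, cache1, db2, mq1, mq2, web3}.
From lb1: component {lb1, web2}.
That's 2 components.

2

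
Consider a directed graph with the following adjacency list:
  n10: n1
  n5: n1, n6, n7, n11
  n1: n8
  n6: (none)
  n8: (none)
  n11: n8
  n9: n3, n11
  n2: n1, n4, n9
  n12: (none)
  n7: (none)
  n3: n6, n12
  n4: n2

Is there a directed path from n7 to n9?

n7 has no outgoing edges, so nothing is reachable from it.

No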